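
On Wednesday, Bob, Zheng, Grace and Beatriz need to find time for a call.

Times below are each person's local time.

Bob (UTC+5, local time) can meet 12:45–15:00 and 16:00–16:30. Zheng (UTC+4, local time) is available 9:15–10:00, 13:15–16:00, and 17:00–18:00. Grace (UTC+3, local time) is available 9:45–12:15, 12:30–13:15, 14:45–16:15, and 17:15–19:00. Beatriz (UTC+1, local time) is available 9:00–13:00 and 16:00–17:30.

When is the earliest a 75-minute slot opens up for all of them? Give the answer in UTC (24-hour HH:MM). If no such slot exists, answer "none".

Bob → UTC: 07:45–10:00, 11:00–11:30.
Zheng → UTC: 05:15–06:00, 09:15–12:00, 13:00–14:00.
Grace → UTC: 06:45–09:15, 09:30–10:15, 11:45–13:15, 14:15–16:00.
Beatriz → UTC: 08:00–12:00, 15:00–16:30.
Bob ∩ Zheng: 09:15–10:00, 11:00–11:30.
Bob ∩ Zheng ∩ Grace: 09:30–10:00.
Bob ∩ Zheng ∩ Grace ∩ Beatriz: 09:30–10:00.
Windows ≥ 75 min: (none).

none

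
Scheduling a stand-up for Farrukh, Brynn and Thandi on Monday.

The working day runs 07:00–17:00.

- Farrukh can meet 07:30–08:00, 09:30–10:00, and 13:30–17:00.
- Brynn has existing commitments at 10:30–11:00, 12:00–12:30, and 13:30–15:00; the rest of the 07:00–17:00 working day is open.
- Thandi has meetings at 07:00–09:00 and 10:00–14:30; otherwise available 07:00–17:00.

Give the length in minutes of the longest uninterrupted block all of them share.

Brynn free within 07:00–17:00: 07:00–10:30, 11:00–12:00, 12:30–13:30, 15:00–17:00.
Thandi free within 07:00–17:00: 09:00–10:00, 14:30–17:00.
Farrukh ∩ Brynn: 07:30–08:00, 09:30–10:00, 15:00–17:00.
Farrukh ∩ Brynn ∩ Thandi: 09:30–10:00, 15:00–17:00.
Common window lengths: 30, 120 min; longest is 120.

120 minutes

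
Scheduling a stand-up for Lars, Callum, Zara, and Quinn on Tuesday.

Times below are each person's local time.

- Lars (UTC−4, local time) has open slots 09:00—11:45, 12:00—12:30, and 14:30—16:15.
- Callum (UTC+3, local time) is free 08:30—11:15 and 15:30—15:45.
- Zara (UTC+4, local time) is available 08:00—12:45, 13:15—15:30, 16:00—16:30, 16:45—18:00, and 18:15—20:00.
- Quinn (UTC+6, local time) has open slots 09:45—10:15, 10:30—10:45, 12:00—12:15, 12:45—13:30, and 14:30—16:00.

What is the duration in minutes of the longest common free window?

Lars → UTC: 13:00–15:45, 16:00–16:30, 18:30–20:15.
Callum → UTC: 05:30–08:15, 12:30–12:45.
Zara → UTC: 04:00–08:45, 09:15–11:30, 12:00–12:30, 12:45–14:00, 14:15–16:00.
Quinn → UTC: 03:45–04:15, 04:30–04:45, 06:00–06:15, 06:45–07:30, 08:30–10:00.
Lars ∩ Callum: (none).
Lars ∩ Callum ∩ Zara: (none).
Lars ∩ Callum ∩ Zara ∩ Quinn: (none).
No common window.

0 minutes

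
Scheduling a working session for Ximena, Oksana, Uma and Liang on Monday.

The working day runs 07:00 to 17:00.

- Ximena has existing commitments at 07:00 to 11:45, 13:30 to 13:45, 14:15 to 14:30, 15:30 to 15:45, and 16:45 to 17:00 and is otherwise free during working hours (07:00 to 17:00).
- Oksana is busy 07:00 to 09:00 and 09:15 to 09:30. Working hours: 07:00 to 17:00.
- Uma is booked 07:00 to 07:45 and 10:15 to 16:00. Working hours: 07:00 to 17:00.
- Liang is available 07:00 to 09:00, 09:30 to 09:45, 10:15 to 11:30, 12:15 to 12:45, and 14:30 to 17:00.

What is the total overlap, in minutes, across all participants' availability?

45 minutes

Ximena free within 07:00–17:00: 11:45–13:30, 13:45–14:15, 14:30–15:30, 15:45–16:45.
Oksana free within 07:00–17:00: 09:00–09:15, 09:30–17:00.
Uma free within 07:00–17:00: 07:45–10:15, 16:00–17:00.
Ximena ∩ Oksana: 11:45–13:30, 13:45–14:15, 14:30–15:30, 15:45–16:45.
Ximena ∩ Oksana ∩ Uma: 16:00–16:45.
Ximena ∩ Oksana ∩ Uma ∩ Liang: 16:00–16:45.
Total common minutes: 45.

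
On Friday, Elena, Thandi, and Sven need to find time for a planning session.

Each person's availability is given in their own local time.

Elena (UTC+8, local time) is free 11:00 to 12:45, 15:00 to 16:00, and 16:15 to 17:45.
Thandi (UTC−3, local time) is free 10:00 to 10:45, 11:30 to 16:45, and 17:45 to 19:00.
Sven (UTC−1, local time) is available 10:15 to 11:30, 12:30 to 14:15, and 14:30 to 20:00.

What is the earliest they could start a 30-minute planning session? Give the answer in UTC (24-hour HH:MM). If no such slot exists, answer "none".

none

Elena → UTC: 03:00–04:45, 07:00–08:00, 08:15–09:45.
Thandi → UTC: 13:00–13:45, 14:30–19:45, 20:45–22:00.
Sven → UTC: 11:15–12:30, 13:30–15:15, 15:30–21:00.
Elena ∩ Thandi: (none).
Elena ∩ Thandi ∩ Sven: (none).
Windows ≥ 30 min: (none).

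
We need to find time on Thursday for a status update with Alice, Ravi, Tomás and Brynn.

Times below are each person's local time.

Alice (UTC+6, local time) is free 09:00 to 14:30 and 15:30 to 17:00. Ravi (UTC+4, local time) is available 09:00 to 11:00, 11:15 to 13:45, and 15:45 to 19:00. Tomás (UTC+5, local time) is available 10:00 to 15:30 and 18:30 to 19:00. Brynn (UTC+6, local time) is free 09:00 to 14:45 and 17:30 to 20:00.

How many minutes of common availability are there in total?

195 minutes

Alice → UTC: 03:00–08:30, 09:30–11:00.
Ravi → UTC: 05:00–07:00, 07:15–09:45, 11:45–15:00.
Tomás → UTC: 05:00–10:30, 13:30–14:00.
Brynn → UTC: 03:00–08:45, 11:30–14:00.
Alice ∩ Ravi: 05:00–07:00, 07:15–08:30, 09:30–09:45.
Alice ∩ Ravi ∩ Tomás: 05:00–07:00, 07:15–08:30, 09:30–09:45.
Alice ∩ Ravi ∩ Tomás ∩ Brynn: 05:00–07:00, 07:15–08:30.
Total common minutes: 120 + 75 = 195.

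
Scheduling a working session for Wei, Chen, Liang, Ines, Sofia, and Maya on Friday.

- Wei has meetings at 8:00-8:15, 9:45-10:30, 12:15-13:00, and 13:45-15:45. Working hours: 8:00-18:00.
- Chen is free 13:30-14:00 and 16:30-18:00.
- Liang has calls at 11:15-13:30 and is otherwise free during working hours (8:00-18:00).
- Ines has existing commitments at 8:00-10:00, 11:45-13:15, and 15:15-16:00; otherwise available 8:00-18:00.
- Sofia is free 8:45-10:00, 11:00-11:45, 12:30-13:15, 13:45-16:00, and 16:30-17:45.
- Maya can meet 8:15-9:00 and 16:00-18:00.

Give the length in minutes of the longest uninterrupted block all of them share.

Wei free within 08:00–18:00: 08:15–09:45, 10:30–12:15, 13:00–13:45, 15:45–18:00.
Liang free within 08:00–18:00: 08:00–11:15, 13:30–18:00.
Ines free within 08:00–18:00: 10:00–11:45, 13:15–15:15, 16:00–18:00.
Wei ∩ Chen: 13:30–13:45, 16:30–18:00.
Wei ∩ Chen ∩ Liang: 13:30–13:45, 16:30–18:00.
Wei ∩ Chen ∩ Liang ∩ Ines: 13:30–13:45, 16:30–18:00.
Wei ∩ Chen ∩ Liang ∩ Ines ∩ Sofia: 16:30–17:45.
Wei ∩ Chen ∩ Liang ∩ Ines ∩ Sofia ∩ Maya: 16:30–17:45.
Single common window of 75 minutes.

75 minutes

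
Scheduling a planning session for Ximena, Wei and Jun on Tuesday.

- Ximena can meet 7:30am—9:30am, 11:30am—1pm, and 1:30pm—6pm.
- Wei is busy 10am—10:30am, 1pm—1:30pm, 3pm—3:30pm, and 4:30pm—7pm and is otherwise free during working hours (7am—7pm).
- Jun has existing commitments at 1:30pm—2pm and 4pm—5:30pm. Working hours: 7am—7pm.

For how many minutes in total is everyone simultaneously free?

Wei free within 07:00–19:00: 07:00–10:00, 10:30–13:00, 13:30–15:00, 15:30–16:30.
Jun free within 07:00–19:00: 07:00–13:30, 14:00–16:00, 17:30–19:00.
Ximena ∩ Wei: 07:30–09:30, 11:30–13:00, 13:30–15:00, 15:30–16:30.
Ximena ∩ Wei ∩ Jun: 07:30–09:30, 11:30–13:00, 14:00–15:00, 15:30–16:00.
Total common minutes: 120 + 90 + 60 + 30 = 300.

300 minutes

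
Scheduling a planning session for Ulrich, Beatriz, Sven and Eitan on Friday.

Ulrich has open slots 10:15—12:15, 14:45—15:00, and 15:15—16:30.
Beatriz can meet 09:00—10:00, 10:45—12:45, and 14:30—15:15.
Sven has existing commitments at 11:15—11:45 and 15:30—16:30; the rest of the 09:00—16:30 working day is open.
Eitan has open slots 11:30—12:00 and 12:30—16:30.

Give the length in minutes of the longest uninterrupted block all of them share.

Sven free within 09:00–16:30: 09:00–11:15, 11:45–15:30.
Ulrich ∩ Beatriz: 10:45–12:15, 14:45–15:00.
Ulrich ∩ Beatriz ∩ Sven: 10:45–11:15, 11:45–12:15, 14:45–15:00.
Ulrich ∩ Beatriz ∩ Sven ∩ Eitan: 11:45–12:00, 14:45–15:00.
Common window lengths: 15, 15 min; longest is 15.

15 minutes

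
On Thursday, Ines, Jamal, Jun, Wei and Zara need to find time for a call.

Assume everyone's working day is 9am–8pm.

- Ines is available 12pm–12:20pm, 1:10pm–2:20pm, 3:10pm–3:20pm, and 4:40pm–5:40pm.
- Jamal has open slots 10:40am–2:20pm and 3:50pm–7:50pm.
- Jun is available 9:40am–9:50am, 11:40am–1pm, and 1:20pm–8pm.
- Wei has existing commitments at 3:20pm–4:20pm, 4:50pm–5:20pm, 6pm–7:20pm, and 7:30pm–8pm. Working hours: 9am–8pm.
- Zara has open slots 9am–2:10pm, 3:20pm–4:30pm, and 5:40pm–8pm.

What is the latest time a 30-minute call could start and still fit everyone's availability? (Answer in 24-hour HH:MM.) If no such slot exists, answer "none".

13:40

Wei free within 09:00–20:00: 09:00–15:20, 16:20–16:50, 17:20–18:00, 19:20–19:30.
Ines ∩ Jamal: 12:00–12:20, 13:10–14:20, 16:40–17:40.
Ines ∩ Jamal ∩ Jun: 12:00–12:20, 13:20–14:20, 16:40–17:40.
Ines ∩ Jamal ∩ Jun ∩ Wei: 12:00–12:20, 13:20–14:20, 16:40–16:50, 17:20–17:40.
Ines ∩ Jamal ∩ Jun ∩ Wei ∩ Zara: 12:00–12:20, 13:20–14:10.
Windows ≥ 30 min: 13:20–14:10.
Latest start in the last window 13:20–14:10 is 14:10 − 30 min = 13:40.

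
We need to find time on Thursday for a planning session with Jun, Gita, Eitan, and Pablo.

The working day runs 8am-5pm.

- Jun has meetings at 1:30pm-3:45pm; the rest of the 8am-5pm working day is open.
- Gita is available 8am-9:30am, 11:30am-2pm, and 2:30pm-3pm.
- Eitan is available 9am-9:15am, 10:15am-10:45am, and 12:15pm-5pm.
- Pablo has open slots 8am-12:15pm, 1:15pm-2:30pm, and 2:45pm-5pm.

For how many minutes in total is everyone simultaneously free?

30 minutes

Jun free within 08:00–17:00: 08:00–13:30, 15:45–17:00.
Jun ∩ Gita: 08:00–09:30, 11:30–13:30.
Jun ∩ Gita ∩ Eitan: 09:00–09:15, 12:15–13:30.
Jun ∩ Gita ∩ Eitan ∩ Pablo: 09:00–09:15, 13:15–13:30.
Total common minutes: 15 + 15 = 30.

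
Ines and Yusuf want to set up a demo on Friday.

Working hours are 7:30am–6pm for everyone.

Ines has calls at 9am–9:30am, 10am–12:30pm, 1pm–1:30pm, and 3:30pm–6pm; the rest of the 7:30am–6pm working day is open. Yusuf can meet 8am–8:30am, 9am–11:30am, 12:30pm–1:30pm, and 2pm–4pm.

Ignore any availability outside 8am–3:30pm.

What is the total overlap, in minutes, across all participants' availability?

Ines free within 07:30–18:00: 07:30–09:00, 09:30–10:00, 12:30–13:00, 13:30–15:30.
Ines ∩ Yusuf: 08:00–08:30, 09:30–10:00, 12:30–13:00, 14:00–15:30.
Restricted to 08:00–15:30: 08:00–08:30, 09:30–10:00, 12:30–13:00, 14:00–15:30.
Total common minutes: 30 + 30 + 30 + 90 = 180.

180 minutes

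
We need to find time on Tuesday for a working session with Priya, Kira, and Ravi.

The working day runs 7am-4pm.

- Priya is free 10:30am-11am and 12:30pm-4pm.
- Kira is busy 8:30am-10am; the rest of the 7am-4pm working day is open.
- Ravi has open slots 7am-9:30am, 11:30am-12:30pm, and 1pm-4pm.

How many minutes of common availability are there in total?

Kira free within 07:00–16:00: 07:00–08:30, 10:00–16:00.
Priya ∩ Kira: 10:30–11:00, 12:30–16:00.
Priya ∩ Kira ∩ Ravi: 13:00–16:00.
Total common minutes: 180.

180 minutes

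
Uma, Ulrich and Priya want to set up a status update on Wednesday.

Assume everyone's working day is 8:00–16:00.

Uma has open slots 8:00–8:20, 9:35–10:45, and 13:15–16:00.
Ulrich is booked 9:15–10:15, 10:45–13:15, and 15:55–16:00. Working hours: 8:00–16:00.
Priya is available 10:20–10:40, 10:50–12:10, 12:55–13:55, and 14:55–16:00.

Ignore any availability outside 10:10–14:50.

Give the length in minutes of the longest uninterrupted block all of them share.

Ulrich free within 08:00–16:00: 08:00–09:15, 10:15–10:45, 13:15–15:55.
Uma ∩ Ulrich: 08:00–08:20, 10:15–10:45, 13:15–15:55.
Uma ∩ Ulrich ∩ Priya: 10:20–10:40, 13:15–13:55, 14:55–15:55.
Restricted to 10:10–14:50: 10:20–10:40, 13:15–13:55.
Common window lengths: 20, 40 min; longest is 40.

40 minutes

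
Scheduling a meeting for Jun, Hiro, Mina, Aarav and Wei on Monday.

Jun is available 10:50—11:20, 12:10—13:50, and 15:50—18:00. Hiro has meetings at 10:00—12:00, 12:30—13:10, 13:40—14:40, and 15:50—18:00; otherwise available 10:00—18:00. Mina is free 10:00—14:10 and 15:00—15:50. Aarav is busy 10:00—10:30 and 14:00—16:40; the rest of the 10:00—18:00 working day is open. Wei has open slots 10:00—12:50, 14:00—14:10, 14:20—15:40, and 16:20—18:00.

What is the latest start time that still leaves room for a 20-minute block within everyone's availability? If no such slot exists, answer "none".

12:10

Hiro free within 10:00–18:00: 12:00–12:30, 13:10–13:40, 14:40–15:50.
Aarav free within 10:00–18:00: 10:30–14:00, 16:40–18:00.
Jun ∩ Hiro: 12:10–12:30, 13:10–13:40.
Jun ∩ Hiro ∩ Mina: 12:10–12:30, 13:10–13:40.
Jun ∩ Hiro ∩ Mina ∩ Aarav: 12:10–12:30, 13:10–13:40.
Jun ∩ Hiro ∩ Mina ∩ Aarav ∩ Wei: 12:10–12:30.
Windows ≥ 20 min: 12:10–12:30.
Latest start in the last window 12:10–12:30 is 12:30 − 20 min = 12:10.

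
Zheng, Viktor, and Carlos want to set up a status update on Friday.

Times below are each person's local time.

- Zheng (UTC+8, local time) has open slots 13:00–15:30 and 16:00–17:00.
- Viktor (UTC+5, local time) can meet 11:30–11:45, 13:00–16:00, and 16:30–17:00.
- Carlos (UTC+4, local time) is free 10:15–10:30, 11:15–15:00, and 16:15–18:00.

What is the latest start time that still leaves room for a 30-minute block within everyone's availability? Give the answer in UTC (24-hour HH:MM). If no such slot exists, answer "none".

Zheng → UTC: 05:00–07:30, 08:00–09:00.
Viktor → UTC: 06:30–06:45, 08:00–11:00, 11:30–12:00.
Carlos → UTC: 06:15–06:30, 07:15–11:00, 12:15–14:00.
Zheng ∩ Viktor: 06:30–06:45, 08:00–09:00.
Zheng ∩ Viktor ∩ Carlos: 08:00–09:00.
Windows ≥ 30 min: 08:00–09:00.
Latest start in the last window 08:00–09:00 is 09:00 − 30 min = 08:30.

08:30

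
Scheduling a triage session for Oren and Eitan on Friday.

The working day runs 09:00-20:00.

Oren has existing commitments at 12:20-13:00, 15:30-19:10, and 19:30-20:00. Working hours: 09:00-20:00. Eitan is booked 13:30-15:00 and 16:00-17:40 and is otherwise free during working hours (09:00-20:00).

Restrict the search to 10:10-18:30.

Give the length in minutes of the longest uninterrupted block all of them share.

Oren free within 09:00–20:00: 09:00–12:20, 13:00–15:30, 19:10–19:30.
Eitan free within 09:00–20:00: 09:00–13:30, 15:00–16:00, 17:40–20:00.
Oren ∩ Eitan: 09:00–12:20, 13:00–13:30, 15:00–15:30, 19:10–19:30.
Restricted to 10:10–18:30: 10:10–12:20, 13:00–13:30, 15:00–15:30.
Common window lengths: 130, 30, 30 min; longest is 130.

130 minutes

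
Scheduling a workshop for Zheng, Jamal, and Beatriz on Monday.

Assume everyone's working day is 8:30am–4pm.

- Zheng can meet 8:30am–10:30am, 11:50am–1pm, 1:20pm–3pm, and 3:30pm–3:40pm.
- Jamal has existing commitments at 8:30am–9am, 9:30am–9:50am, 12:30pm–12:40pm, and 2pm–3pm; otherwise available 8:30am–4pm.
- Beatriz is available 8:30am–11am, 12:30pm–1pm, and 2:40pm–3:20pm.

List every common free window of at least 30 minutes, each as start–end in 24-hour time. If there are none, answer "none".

09:00–09:30, 09:50–10:30

Jamal free within 08:30–16:00: 09:00–09:30, 09:50–12:30, 12:40–14:00, 15:00–16:00.
Zheng ∩ Jamal: 09:00–09:30, 09:50–10:30, 11:50–12:30, 12:40–13:00, 13:20–14:00, 15:30–15:40.
Zheng ∩ Jamal ∩ Beatriz: 09:00–09:30, 09:50–10:30, 12:40–13:00.
Windows ≥ 30 min: 09:00–09:30, 09:50–10:30.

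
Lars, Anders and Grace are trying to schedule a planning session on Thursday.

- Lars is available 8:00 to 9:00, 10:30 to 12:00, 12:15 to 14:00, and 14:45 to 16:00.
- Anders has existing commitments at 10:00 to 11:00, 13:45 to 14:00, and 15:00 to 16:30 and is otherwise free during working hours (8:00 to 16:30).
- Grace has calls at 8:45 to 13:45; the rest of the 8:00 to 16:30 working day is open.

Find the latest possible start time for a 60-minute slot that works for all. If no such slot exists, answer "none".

Anders free within 08:00–16:30: 08:00–10:00, 11:00–13:45, 14:00–15:00.
Grace free within 08:00–16:30: 08:00–08:45, 13:45–16:30.
Lars ∩ Anders: 08:00–09:00, 11:00–12:00, 12:15–13:45, 14:45–15:00.
Lars ∩ Anders ∩ Grace: 08:00–08:45, 14:45–15:00.
Windows ≥ 60 min: (none).

none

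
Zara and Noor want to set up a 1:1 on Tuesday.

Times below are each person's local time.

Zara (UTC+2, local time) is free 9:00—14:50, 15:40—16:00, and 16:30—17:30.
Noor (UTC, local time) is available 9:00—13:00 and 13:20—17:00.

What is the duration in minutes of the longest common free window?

230 minutes

Zara → UTC: 07:00–12:50, 13:40–14:00, 14:30–15:30.
Noor → UTC: 09:00–13:00, 13:20–17:00.
Zara ∩ Noor: 09:00–12:50, 13:40–14:00, 14:30–15:30.
Common window lengths: 230, 20, 60 min; longest is 230.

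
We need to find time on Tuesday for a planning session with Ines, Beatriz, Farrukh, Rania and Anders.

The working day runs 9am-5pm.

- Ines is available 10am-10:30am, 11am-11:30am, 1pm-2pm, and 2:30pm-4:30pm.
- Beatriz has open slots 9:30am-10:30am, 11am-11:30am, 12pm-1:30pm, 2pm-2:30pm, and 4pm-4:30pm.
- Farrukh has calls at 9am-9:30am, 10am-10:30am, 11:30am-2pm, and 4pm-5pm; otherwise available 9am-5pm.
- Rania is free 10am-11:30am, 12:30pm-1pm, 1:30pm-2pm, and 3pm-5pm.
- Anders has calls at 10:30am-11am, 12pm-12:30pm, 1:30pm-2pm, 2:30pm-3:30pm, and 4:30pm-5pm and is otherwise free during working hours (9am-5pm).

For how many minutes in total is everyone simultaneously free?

30 minutes

Farrukh free within 09:00–17:00: 09:30–10:00, 10:30–11:30, 14:00–16:00.
Anders free within 09:00–17:00: 09:00–10:30, 11:00–12:00, 12:30–13:30, 14:00–14:30, 15:30–16:30.
Ines ∩ Beatriz: 10:00–10:30, 11:00–11:30, 13:00–13:30, 16:00–16:30.
Ines ∩ Beatriz ∩ Farrukh: 11:00–11:30.
Ines ∩ Beatriz ∩ Farrukh ∩ Rania: 11:00–11:30.
Ines ∩ Beatriz ∩ Farrukh ∩ Rania ∩ Anders: 11:00–11:30.
Total common minutes: 30.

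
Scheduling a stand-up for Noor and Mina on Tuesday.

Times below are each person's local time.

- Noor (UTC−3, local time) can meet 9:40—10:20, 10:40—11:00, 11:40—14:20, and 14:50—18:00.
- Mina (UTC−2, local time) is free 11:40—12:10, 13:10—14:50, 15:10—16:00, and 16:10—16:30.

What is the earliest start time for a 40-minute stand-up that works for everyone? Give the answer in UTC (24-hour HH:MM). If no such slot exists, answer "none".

15:10

Noor → UTC: 12:40–13:20, 13:40–14:00, 14:40–17:20, 17:50–21:00.
Mina → UTC: 13:40–14:10, 15:10–16:50, 17:10–18:00, 18:10–18:30.
Noor ∩ Mina: 13:40–14:00, 15:10–16:50, 17:10–17:20, 17:50–18:00, 18:10–18:30.
Windows ≥ 40 min: 15:10–16:50.
Earliest such window starts at 15:10.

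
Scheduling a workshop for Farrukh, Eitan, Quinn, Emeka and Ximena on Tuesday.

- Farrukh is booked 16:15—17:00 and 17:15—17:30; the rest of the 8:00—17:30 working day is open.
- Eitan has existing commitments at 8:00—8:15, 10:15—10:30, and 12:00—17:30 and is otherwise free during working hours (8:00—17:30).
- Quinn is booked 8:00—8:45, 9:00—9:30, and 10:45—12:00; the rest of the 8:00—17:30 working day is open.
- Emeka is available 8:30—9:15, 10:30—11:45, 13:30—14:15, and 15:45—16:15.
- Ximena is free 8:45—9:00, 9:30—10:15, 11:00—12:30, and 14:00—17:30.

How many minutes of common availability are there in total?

15 minutes

Farrukh free within 08:00–17:30: 08:00–16:15, 17:00–17:15.
Eitan free within 08:00–17:30: 08:15–10:15, 10:30–12:00.
Quinn free within 08:00–17:30: 08:45–09:00, 09:30–10:45, 12:00–17:30.
Farrukh ∩ Eitan: 08:15–10:15, 10:30–12:00.
Farrukh ∩ Eitan ∩ Quinn: 08:45–09:00, 09:30–10:15, 10:30–10:45.
Farrukh ∩ Eitan ∩ Quinn ∩ Emeka: 08:45–09:00, 10:30–10:45.
Farrukh ∩ Eitan ∩ Quinn ∩ Emeka ∩ Ximena: 08:45–09:00.
Total common minutes: 15.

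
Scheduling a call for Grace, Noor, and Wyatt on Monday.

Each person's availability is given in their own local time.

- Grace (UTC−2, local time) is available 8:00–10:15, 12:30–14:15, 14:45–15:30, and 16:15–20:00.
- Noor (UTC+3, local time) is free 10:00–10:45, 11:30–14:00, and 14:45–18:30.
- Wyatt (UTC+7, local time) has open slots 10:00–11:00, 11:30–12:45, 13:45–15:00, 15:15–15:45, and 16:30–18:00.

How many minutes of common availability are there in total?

Grace → UTC: 10:00–12:15, 14:30–16:15, 16:45–17:30, 18:15–22:00.
Noor → UTC: 07:00–07:45, 08:30–11:00, 11:45–15:30.
Wyatt → UTC: 03:00–04:00, 04:30–05:45, 06:45–08:00, 08:15–08:45, 09:30–11:00.
Grace ∩ Noor: 10:00–11:00, 11:45–12:15, 14:30–15:30.
Grace ∩ Noor ∩ Wyatt: 10:00–11:00.
Total common minutes: 60.

60 minutes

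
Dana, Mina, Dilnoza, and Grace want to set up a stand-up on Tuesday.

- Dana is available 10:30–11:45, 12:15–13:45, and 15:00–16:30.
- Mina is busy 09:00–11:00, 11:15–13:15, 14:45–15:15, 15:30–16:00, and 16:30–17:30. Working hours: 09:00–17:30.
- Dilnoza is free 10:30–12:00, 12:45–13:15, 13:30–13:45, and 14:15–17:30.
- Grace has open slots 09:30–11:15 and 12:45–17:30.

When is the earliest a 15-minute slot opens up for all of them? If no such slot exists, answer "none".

11:00

Mina free within 09:00–17:30: 11:00–11:15, 13:15–14:45, 15:15–15:30, 16:00–16:30.
Dana ∩ Mina: 11:00–11:15, 13:15–13:45, 15:15–15:30, 16:00–16:30.
Dana ∩ Mina ∩ Dilnoza: 11:00–11:15, 13:30–13:45, 15:15–15:30, 16:00–16:30.
Dana ∩ Mina ∩ Dilnoza ∩ Grace: 11:00–11:15, 13:30–13:45, 15:15–15:30, 16:00–16:30.
Windows ≥ 15 min: 11:00–11:15, 13:30–13:45, 15:15–15:30, 16:00–16:30.
Earliest such window starts at 11:00.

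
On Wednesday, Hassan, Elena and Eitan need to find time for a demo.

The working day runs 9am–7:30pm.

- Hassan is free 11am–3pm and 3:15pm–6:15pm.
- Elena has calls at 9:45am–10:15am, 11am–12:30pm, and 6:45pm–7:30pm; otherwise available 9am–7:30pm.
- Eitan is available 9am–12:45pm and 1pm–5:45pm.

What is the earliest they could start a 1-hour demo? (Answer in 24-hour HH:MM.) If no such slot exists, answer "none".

Elena free within 09:00–19:30: 09:00–09:45, 10:15–11:00, 12:30–18:45.
Hassan ∩ Elena: 12:30–15:00, 15:15–18:15.
Hassan ∩ Elena ∩ Eitan: 12:30–12:45, 13:00–15:00, 15:15–17:45.
Windows ≥ 60 min: 13:00–15:00, 15:15–17:45.
Earliest such window starts at 13:00.

13:00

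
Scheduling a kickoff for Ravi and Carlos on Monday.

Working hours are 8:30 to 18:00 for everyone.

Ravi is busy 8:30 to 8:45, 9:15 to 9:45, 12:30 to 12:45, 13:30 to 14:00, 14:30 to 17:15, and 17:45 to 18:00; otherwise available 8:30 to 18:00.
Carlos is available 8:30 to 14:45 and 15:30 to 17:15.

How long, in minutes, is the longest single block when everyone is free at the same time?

Ravi free within 08:30–18:00: 08:45–09:15, 09:45–12:30, 12:45–13:30, 14:00–14:30, 17:15–17:45.
Ravi ∩ Carlos: 08:45–09:15, 09:45–12:30, 12:45–13:30, 14:00–14:30.
Common window lengths: 30, 165, 45, 30 min; longest is 165.

165 minutes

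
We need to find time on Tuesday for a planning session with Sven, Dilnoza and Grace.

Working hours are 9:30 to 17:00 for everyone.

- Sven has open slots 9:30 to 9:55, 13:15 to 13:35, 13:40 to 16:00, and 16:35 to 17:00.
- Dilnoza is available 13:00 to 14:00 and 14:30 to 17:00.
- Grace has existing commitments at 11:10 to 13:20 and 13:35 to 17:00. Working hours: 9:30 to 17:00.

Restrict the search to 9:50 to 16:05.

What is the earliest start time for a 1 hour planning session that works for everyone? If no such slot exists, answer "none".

none

Grace free within 09:30–17:00: 09:30–11:10, 13:20–13:35.
Sven ∩ Dilnoza: 13:15–13:35, 13:40–14:00, 14:30–16:00, 16:35–17:00.
Sven ∩ Dilnoza ∩ Grace: 13:20–13:35.
Restricted to 09:50–16:05: 13:20–13:35.
Windows ≥ 60 min: (none).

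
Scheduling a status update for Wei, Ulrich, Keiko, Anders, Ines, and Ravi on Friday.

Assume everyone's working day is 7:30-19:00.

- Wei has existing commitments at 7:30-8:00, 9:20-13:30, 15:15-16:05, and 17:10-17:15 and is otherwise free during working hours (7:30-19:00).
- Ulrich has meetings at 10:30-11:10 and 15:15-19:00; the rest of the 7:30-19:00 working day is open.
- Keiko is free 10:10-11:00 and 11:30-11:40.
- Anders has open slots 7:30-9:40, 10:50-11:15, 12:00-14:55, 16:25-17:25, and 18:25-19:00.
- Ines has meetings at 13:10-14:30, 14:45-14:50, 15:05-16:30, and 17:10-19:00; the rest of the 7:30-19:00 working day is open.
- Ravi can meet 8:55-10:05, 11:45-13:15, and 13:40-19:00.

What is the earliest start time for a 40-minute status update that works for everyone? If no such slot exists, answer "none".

Wei free within 07:30–19:00: 08:00–09:20, 13:30–15:15, 16:05–17:10, 17:15–19:00.
Ulrich free within 07:30–19:00: 07:30–10:30, 11:10–15:15.
Ines free within 07:30–19:00: 07:30–13:10, 14:30–14:45, 14:50–15:05, 16:30–17:10.
Wei ∩ Ulrich: 08:00–09:20, 13:30–15:15.
Wei ∩ Ulrich ∩ Keiko: (none).
Wei ∩ Ulrich ∩ Keiko ∩ Anders: (none).
Wei ∩ Ulrich ∩ Keiko ∩ Anders ∩ Ines: (none).
Wei ∩ Ulrich ∩ Keiko ∩ Anders ∩ Ines ∩ Ravi: (none).
Windows ≥ 40 min: (none).

none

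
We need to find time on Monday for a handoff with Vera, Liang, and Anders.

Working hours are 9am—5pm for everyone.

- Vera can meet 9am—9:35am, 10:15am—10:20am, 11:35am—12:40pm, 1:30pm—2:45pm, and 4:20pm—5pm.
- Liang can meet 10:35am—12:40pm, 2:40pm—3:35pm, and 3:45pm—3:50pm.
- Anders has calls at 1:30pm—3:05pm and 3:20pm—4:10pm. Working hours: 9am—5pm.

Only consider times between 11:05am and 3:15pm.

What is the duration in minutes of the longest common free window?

Anders free within 09:00–17:00: 09:00–13:30, 15:05–15:20, 16:10–17:00.
Vera ∩ Liang: 11:35–12:40, 14:40–14:45.
Vera ∩ Liang ∩ Anders: 11:35–12:40.
Restricted to 11:05–15:15: 11:35–12:40.
Single common window of 65 minutes.

65 minutes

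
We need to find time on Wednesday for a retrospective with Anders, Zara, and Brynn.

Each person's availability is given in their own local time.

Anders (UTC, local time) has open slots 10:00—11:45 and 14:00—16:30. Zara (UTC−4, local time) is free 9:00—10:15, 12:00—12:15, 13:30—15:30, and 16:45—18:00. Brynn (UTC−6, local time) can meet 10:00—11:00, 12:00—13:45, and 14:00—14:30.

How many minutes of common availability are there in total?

Anders → UTC: 10:00–11:45, 14:00–16:30.
Zara → UTC: 13:00–14:15, 16:00–16:15, 17:30–19:30, 20:45–22:00.
Brynn → UTC: 16:00–17:00, 18:00–19:45, 20:00–20:30.
Anders ∩ Zara: 14:00–14:15, 16:00–16:15.
Anders ∩ Zara ∩ Brynn: 16:00–16:15.
Total common minutes: 15.

15 minutes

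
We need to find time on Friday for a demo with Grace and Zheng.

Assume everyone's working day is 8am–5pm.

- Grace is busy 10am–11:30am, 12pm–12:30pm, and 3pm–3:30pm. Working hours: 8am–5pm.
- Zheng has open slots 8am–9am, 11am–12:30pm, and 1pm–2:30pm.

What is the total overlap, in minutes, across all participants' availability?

Grace free within 08:00–17:00: 08:00–10:00, 11:30–12:00, 12:30–15:00, 15:30–17:00.
Grace ∩ Zheng: 08:00–09:00, 11:30–12:00, 13:00–14:30.
Total common minutes: 60 + 30 + 90 = 180.

180 minutes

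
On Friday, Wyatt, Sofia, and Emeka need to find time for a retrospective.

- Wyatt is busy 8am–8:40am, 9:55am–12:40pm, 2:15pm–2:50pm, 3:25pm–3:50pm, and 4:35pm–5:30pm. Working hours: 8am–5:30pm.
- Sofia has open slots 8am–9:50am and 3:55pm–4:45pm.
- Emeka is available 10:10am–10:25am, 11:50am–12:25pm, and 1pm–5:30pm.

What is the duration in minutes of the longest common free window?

40 minutes

Wyatt free within 08:00–17:30: 08:40–09:55, 12:40–14:15, 14:50–15:25, 15:50–16:35.
Wyatt ∩ Sofia: 08:40–09:50, 15:55–16:35.
Wyatt ∩ Sofia ∩ Emeka: 15:55–16:35.
Single common window of 40 minutes.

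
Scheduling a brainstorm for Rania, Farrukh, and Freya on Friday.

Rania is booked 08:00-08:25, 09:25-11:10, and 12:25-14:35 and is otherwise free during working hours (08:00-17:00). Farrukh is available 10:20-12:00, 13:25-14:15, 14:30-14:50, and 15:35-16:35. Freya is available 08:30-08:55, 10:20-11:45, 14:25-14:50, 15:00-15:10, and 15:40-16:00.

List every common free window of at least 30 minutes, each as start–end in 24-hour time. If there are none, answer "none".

11:10–11:45

Rania free within 08:00–17:00: 08:25–09:25, 11:10–12:25, 14:35–17:00.
Rania ∩ Farrukh: 11:10–12:00, 14:35–14:50, 15:35–16:35.
Rania ∩ Farrukh ∩ Freya: 11:10–11:45, 14:35–14:50, 15:40–16:00.
Windows ≥ 30 min: 11:10–11:45.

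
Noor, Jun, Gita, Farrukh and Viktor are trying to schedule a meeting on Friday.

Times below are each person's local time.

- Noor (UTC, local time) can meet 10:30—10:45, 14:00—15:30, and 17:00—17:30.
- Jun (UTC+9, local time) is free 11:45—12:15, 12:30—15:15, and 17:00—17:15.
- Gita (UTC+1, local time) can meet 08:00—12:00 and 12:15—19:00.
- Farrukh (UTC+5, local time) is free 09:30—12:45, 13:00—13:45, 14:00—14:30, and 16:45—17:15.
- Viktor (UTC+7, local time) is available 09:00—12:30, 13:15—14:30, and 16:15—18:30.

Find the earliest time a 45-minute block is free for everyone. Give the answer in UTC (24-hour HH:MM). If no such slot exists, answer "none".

none

Noor → UTC: 10:30–10:45, 14:00–15:30, 17:00–17:30.
Jun → UTC: 02:45–03:15, 03:30–06:15, 08:00–08:15.
Gita → UTC: 07:00–11:00, 11:15–18:00.
Farrukh → UTC: 04:30–07:45, 08:00–08:45, 09:00–09:30, 11:45–12:15.
Viktor → UTC: 02:00–05:30, 06:15–07:30, 09:15–11:30.
Noor ∩ Jun: (none).
Noor ∩ Jun ∩ Gita: (none).
Noor ∩ Jun ∩ Gita ∩ Farrukh: (none).
Noor ∩ Jun ∩ Gita ∩ Farrukh ∩ Viktor: (none).
Windows ≥ 45 min: (none).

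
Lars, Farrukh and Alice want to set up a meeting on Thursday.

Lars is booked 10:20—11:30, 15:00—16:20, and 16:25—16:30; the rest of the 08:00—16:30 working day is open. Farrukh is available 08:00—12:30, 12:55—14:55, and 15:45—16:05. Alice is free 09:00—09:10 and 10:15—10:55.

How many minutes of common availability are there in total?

15 minutes

Lars free within 08:00–16:30: 08:00–10:20, 11:30–15:00, 16:20–16:25.
Lars ∩ Farrukh: 08:00–10:20, 11:30–12:30, 12:55–14:55.
Lars ∩ Farrukh ∩ Alice: 09:00–09:10, 10:15–10:20.
Total common minutes: 10 + 5 = 15.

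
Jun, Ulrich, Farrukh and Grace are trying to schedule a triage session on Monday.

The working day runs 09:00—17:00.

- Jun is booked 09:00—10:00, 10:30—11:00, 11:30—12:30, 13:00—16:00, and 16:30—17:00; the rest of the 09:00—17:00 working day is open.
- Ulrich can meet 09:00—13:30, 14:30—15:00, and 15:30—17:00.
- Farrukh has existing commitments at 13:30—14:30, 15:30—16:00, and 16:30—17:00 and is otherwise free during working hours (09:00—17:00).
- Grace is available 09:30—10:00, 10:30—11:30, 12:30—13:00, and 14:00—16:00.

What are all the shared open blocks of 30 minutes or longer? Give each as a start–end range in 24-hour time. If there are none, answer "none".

Jun free within 09:00–17:00: 10:00–10:30, 11:00–11:30, 12:30–13:00, 16:00–16:30.
Farrukh free within 09:00–17:00: 09:00–13:30, 14:30–15:30, 16:00–16:30.
Jun ∩ Ulrich: 10:00–10:30, 11:00–11:30, 12:30–13:00, 16:00–16:30.
Jun ∩ Ulrich ∩ Farrukh: 10:00–10:30, 11:00–11:30, 12:30–13:00, 16:00–16:30.
Jun ∩ Ulrich ∩ Farrukh ∩ Grace: 11:00–11:30, 12:30–13:00.
Windows ≥ 30 min: 11:00–11:30, 12:30–13:00.

11:00–11:30, 12:30–13:00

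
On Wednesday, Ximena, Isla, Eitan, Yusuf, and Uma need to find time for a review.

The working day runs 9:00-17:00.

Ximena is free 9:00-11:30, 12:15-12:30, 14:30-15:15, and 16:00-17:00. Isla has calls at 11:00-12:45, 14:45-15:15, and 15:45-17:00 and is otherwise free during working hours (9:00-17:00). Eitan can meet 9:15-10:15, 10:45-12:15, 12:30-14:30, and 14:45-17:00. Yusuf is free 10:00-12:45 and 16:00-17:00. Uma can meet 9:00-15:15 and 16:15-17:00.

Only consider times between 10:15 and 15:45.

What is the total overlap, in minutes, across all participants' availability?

Isla free within 09:00–17:00: 09:00–11:00, 12:45–14:45, 15:15–15:45.
Ximena ∩ Isla: 09:00–11:00, 14:30–14:45.
Ximena ∩ Isla ∩ Eitan: 09:15–10:15, 10:45–11:00.
Ximena ∩ Isla ∩ Eitan ∩ Yusuf: 10:00–10:15, 10:45–11:00.
Ximena ∩ Isla ∩ Eitan ∩ Yusuf ∩ Uma: 10:00–10:15, 10:45–11:00.
Restricted to 10:15–15:45: 10:45–11:00.
Total common minutes: 15.

15 minutes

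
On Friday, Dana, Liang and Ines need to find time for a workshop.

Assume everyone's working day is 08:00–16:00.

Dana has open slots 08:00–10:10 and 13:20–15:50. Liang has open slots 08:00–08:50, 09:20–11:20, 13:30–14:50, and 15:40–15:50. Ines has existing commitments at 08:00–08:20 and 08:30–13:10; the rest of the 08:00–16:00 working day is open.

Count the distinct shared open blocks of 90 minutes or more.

Ines free within 08:00–16:00: 08:20–08:30, 13:10–16:00.
Dana ∩ Liang: 08:00–08:50, 09:20–10:10, 13:30–14:50, 15:40–15:50.
Dana ∩ Liang ∩ Ines: 08:20–08:30, 13:30–14:50, 15:40–15:50.
Windows ≥ 90 min: (none).
That's 0 windows.

0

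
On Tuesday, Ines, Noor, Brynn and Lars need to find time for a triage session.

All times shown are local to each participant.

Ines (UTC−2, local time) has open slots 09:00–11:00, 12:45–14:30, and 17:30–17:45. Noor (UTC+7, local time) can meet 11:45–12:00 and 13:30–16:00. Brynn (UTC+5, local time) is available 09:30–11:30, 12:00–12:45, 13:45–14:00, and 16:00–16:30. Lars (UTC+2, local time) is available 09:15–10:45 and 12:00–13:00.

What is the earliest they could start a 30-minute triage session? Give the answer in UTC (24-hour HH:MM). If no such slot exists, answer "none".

none

Ines → UTC: 11:00–13:00, 14:45–16:30, 19:30–19:45.
Noor → UTC: 04:45–05:00, 06:30–09:00.
Brynn → UTC: 04:30–06:30, 07:00–07:45, 08:45–09:00, 11:00–11:30.
Lars → UTC: 07:15–08:45, 10:00–11:00.
Ines ∩ Noor: (none).
Ines ∩ Noor ∩ Brynn: (none).
Ines ∩ Noor ∩ Brynn ∩ Lars: (none).
Windows ≥ 30 min: (none).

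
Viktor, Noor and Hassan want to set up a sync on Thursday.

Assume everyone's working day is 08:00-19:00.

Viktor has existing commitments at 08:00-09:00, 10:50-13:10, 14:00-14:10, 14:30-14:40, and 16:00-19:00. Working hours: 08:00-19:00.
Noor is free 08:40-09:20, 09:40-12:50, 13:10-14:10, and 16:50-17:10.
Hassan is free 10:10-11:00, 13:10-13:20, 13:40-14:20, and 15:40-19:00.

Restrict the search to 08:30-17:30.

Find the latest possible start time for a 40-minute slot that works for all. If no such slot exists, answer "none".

Viktor free within 08:00–19:00: 09:00–10:50, 13:10–14:00, 14:10–14:30, 14:40–16:00.
Viktor ∩ Noor: 09:00–09:20, 09:40–10:50, 13:10–14:00.
Viktor ∩ Noor ∩ Hassan: 10:10–10:50, 13:10–13:20, 13:40–14:00.
Restricted to 08:30–17:30: 10:10–10:50, 13:10–13:20, 13:40–14:00.
Windows ≥ 40 min: 10:10–10:50.
Latest start in the last window 10:10–10:50 is 10:50 − 40 min = 10:10.

10:10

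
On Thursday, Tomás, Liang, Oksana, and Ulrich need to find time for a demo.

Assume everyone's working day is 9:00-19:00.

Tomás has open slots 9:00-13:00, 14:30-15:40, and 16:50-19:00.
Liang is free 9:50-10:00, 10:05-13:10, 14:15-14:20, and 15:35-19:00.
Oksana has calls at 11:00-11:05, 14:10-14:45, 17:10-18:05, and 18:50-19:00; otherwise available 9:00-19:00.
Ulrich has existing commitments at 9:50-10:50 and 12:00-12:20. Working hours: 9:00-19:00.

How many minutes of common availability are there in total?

Oksana free within 09:00–19:00: 09:00–11:00, 11:05–14:10, 14:45–17:10, 18:05–18:50.
Ulrich free within 09:00–19:00: 09:00–09:50, 10:50–12:00, 12:20–19:00.
Tomás ∩ Liang: 09:50–10:00, 10:05–13:00, 15:35–15:40, 16:50–19:00.
Tomás ∩ Liang ∩ Oksana: 09:50–10:00, 10:05–11:00, 11:05–13:00, 15:35–15:40, 16:50–17:10, 18:05–18:50.
Tomás ∩ Liang ∩ Oksana ∩ Ulrich: 10:50–11:00, 11:05–12:00, 12:20–13:00, 15:35–15:40, 16:50–17:10, 18:05–18:50.
Total common minutes: 10 + 55 + 40 + 5 + 20 + 45 = 175.

175 minutes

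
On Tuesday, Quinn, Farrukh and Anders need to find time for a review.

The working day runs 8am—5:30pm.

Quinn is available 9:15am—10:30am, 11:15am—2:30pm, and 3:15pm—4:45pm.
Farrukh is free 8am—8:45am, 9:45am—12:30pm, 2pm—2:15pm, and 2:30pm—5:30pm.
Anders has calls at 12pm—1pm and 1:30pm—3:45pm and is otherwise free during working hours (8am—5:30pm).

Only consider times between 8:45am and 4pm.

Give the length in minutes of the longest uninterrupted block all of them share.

Anders free within 08:00–17:30: 08:00–12:00, 13:00–13:30, 15:45–17:30.
Quinn ∩ Farrukh: 09:45–10:30, 11:15–12:30, 14:00–14:15, 15:15–16:45.
Quinn ∩ Farrukh ∩ Anders: 09:45–10:30, 11:15–12:00, 15:45–16:45.
Restricted to 08:45–16:00: 09:45–10:30, 11:15–12:00, 15:45–16:00.
Common window lengths: 45, 45, 15 min; longest is 45.

45 minutes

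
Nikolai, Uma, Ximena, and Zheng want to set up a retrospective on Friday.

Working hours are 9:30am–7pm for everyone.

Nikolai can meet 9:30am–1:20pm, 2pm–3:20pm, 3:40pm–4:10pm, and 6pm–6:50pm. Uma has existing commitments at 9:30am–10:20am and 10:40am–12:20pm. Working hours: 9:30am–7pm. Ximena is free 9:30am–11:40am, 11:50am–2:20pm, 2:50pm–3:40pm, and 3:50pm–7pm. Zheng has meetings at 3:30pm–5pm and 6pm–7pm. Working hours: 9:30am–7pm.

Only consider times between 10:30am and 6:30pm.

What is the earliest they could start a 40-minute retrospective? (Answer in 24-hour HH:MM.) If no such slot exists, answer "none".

12:20

Uma free within 09:30–19:00: 10:20–10:40, 12:20–19:00.
Zheng free within 09:30–19:00: 09:30–15:30, 17:00–18:00.
Nikolai ∩ Uma: 10:20–10:40, 12:20–13:20, 14:00–15:20, 15:40–16:10, 18:00–18:50.
Nikolai ∩ Uma ∩ Ximena: 10:20–10:40, 12:20–13:20, 14:00–14:20, 14:50–15:20, 15:50–16:10, 18:00–18:50.
Nikolai ∩ Uma ∩ Ximena ∩ Zheng: 10:20–10:40, 12:20–13:20, 14:00–14:20, 14:50–15:20.
Restricted to 10:30–18:30: 10:30–10:40, 12:20–13:20, 14:00–14:20, 14:50–15:20.
Windows ≥ 40 min: 12:20–13:20.
Earliest such window starts at 12:20.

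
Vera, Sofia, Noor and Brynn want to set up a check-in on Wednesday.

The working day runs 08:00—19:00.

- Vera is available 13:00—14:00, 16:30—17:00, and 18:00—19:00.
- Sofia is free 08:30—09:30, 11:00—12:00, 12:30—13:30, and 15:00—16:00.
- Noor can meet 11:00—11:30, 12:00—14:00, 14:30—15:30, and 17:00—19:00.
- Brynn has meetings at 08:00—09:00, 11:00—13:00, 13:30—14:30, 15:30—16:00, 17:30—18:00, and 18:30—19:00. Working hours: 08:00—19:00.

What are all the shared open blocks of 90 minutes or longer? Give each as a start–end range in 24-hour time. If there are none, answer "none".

none

Brynn free within 08:00–19:00: 09:00–11:00, 13:00–13:30, 14:30–15:30, 16:00–17:30, 18:00–18:30.
Vera ∩ Sofia: 13:00–13:30.
Vera ∩ Sofia ∩ Noor: 13:00–13:30.
Vera ∩ Sofia ∩ Noor ∩ Brynn: 13:00–13:30.
Windows ≥ 90 min: (none).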